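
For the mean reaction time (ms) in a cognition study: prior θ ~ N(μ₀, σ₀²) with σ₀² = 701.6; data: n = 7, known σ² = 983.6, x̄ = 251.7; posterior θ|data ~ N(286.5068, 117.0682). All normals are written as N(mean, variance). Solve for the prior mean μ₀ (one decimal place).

μ₀ = 460.3

The posterior mean is a precision-weighted average: μ_n = (τ₀μ₀ + τ_data·x̄)/(τ₀+τ_data), with τ₀=1/σ₀² and τ_data=n/σ².
Here τ₀ = 1/701.6 = 0.001425 and τ_data = 7/983.6 = 0.007117, so τ_n = 0.008542.
Rearranging for μ₀: μ₀ = (μ_n·τ_n − τ_data·x̄)/τ₀ = (286.5068·0.008542 − 0.007117·251.7) / 0.001425 = 0.655992/0.001425 ≈ 460.3.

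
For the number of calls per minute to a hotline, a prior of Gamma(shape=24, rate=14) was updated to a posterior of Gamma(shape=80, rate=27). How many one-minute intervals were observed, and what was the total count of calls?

n = 13 one-minute intervals with total 56 calls

Gamma–Poisson conjugacy: posterior shape = α + Σxᵢ, posterior rate = β + n.
Matching: Σxᵢ = 80 − 24 = 56 and n = 27 − 14 = 13.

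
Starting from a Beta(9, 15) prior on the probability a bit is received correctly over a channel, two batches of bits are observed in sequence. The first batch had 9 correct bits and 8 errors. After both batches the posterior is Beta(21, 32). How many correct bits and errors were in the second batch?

3 correct bits and 9 errors

Sequential conjugate updates are equivalent to a single update on the pooled data, so total successes = posterior α − prior α and total failures = posterior β − prior β.
Total across both batches: 21−9=12 correct bits, 32−15=17 errors.
Subtract the first batch: 12−9=3 correct bits and 17−8=9 errors.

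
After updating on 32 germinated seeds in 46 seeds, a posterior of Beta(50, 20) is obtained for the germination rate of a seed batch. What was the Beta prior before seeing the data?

Beta(18, 6)

Beta is conjugate to the binomial likelihood: posterior = Beta(α+s, β+f).
So α = 50 − 32 = 18 and β = 20 − 14 = 6.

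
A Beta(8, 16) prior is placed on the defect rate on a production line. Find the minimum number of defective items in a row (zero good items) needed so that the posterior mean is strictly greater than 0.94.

After k defective items and 0 good items the posterior is Beta(8+k, 16), with mean (8+k)/(8+16+k).
Set (8+k)/(24+k) > 0.94 and solve: k > (0.94·24 − 8)/(1 − 0.94) = 242.667.
The smallest integer exceeding 242.667 is 243.

k = 243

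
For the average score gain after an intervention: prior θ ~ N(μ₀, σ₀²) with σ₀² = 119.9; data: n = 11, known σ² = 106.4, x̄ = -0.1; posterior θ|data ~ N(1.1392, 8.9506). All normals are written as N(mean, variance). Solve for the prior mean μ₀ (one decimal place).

μ₀ = 16.5

With known observation variance, the Normal–Normal posterior has precision τ_n = τ₀ + n/σ² and mean μ_n = (τ₀μ₀ + (n/σ²)x̄)/τ_n.
Here τ₀ = 1/119.9 = 0.008340 and τ_data = 11/106.4 = 0.103383, so τ_n = 0.111723.
Rearranging for μ₀: μ₀ = (μ_n·τ_n − τ_data·x̄)/τ₀ = (1.1392·0.111723 − 0.103383·-0.1) / 0.008340 = 0.137613/0.008340 ≈ 16.5.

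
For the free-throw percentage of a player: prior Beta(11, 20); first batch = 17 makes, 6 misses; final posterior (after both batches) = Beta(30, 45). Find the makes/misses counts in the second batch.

Because Beta–binomial updating is additive in the counts, the combined data contributed (α_post−α_prior, β_post−β_prior) successes and failures.
Total across both batches: 30−11=19 makes, 45−20=25 misses.
Subtract the first batch: 19−17=2 makes and 25−6=19 misses.

2 makes and 19 misses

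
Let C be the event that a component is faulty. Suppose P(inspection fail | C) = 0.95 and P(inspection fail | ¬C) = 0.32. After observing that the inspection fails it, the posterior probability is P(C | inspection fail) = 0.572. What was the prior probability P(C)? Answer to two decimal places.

Bayes' rule in odds form gives O(C|E) = O(C)·[P(E|C)/P(E|¬C)], hence O(C) = O(C|E)/LR.
Posterior odds = 0.572/(1−0.572) = 1.3364. LR = 0.95/0.32 = 2.9688.
Prior odds = 1.3364/2.9688 = 0.4501, so P(C) = 0.4501/(1+0.4501) ≈ 0.31.

P(C) = 0.31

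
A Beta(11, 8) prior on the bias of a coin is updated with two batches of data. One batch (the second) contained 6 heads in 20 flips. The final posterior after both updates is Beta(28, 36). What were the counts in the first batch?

Sequential conjugate updates are equivalent to a single update on the pooled data, so total successes = posterior α − prior α and total failures = posterior β − prior β.
Total across both batches: 28−11=17 heads, 36−8=28 tails.
Subtract the second batch: 17−6=11 heads and 28−14=14 tails.

11 heads and 14 tails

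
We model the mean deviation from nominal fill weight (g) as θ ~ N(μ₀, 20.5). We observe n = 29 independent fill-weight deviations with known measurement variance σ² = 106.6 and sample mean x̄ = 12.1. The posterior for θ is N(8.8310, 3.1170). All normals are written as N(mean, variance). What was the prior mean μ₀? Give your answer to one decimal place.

The posterior mean is a precision-weighted average: μ_n = (τ₀μ₀ + τ_data·x̄)/(τ₀+τ_data), with τ₀=1/σ₀² and τ_data=n/σ².
Here τ₀ = 1/20.5 = 0.048780 and τ_data = 29/106.6 = 0.272045, so τ_n = 0.320825.
Rearranging for μ₀: μ₀ = (μ_n·τ_n − τ_data·x̄)/τ₀ = (8.8310·0.320825 − 0.272045·12.1) / 0.048780 = -0.458539/0.048780 ≈ -9.4.

μ₀ = -9.4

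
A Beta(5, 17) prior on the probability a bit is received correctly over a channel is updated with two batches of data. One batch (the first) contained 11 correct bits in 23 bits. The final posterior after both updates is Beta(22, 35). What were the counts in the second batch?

Sequential conjugate updates are equivalent to a single update on the pooled data, so total successes = posterior α − prior α and total failures = posterior β − prior β.
Total across both batches: 22−5=17 correct bits, 35−17=18 errors.
Subtract the first batch: 17−11=6 correct bits and 18−12=6 errors.

6 correct bits and 6 errors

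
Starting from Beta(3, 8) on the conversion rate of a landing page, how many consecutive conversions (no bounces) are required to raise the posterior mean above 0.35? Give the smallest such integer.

k = 2

After k conversions and 0 bounces the posterior is Beta(3+k, 8), with mean (3+k)/(3+8+k).
Set (3+k)/(11+k) > 0.35 and solve: k > (0.35·11 − 3)/(1 − 0.35) = 1.308.
The smallest integer exceeding 1.308 is 2, and checking k=2: (5)/(13) = 0.3846 > 0.35.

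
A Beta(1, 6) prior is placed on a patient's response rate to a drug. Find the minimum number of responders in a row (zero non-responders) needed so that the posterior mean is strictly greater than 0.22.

k = 1

After k responders and 0 non-responders the posterior is Beta(1+k, 6), with mean (1+k)/(1+6+k).
Set (1+k)/(7+k) > 0.22 and solve: k > (0.22·7 − 1)/(1 − 0.22) = 0.692.
The smallest integer exceeding 0.692 is 1.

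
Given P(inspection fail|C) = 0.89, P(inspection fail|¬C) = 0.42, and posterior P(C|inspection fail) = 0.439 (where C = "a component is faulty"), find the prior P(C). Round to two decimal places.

Bayes' rule in odds form gives O(C|E) = O(C)·[P(E|C)/P(E|¬C)], hence O(C) = O(C|E)/LR.
Posterior odds = 0.439/(1−0.439) = 0.7825. LR = 0.89/0.42 = 2.1190.
Prior odds = 0.7825/2.1190 = 0.3693, so P(C) = 0.3693/(1+0.3693) ≈ 0.27.

P(C) = 0.27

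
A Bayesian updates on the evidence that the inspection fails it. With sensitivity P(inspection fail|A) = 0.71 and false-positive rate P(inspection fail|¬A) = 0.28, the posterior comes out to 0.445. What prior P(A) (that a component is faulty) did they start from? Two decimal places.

In odds form, posterior odds = prior odds × likelihood ratio, so prior odds = posterior odds ÷ LR.
Posterior odds = 0.445/(1−0.445) = 0.8018. LR = 0.71/0.28 = 2.5357.
Prior odds = 0.8018/2.5357 = 0.3162, so P(A) = 0.3162/(1+0.3162) ≈ 0.24.

P(A) = 0.24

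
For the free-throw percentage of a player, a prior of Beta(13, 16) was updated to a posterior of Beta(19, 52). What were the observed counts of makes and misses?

6 makes and 36 misses

A Beta(α, β) prior with s successes and f failures in binomial data gives a Beta(α+s, β+f) posterior.
So s = 19 − 13 = 6 and f = 52 − 16 = 36.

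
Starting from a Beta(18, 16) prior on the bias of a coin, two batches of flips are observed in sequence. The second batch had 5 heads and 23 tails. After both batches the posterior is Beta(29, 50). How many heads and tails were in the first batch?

Sequential conjugate updates are equivalent to a single update on the pooled data, so total successes = posterior α − prior α and total failures = posterior β − prior β.
Total across both batches: 29−18=11 heads, 50−16=34 tails.
Subtract the second batch: 11−5=6 heads and 34−23=11 tails.

6 heads and 11 tails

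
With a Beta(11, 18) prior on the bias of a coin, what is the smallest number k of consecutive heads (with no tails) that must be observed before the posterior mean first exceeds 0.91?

k = 172

After k heads and 0 tails the posterior is Beta(11+k, 18), with mean (11+k)/(11+18+k).
Set (11+k)/(29+k) > 0.91 and solve: k > (0.91·29 − 11)/(1 − 0.91) = 171.000.
The smallest integer exceeding 171.000 is 172, and checking k=172: (183)/(201) = 0.9104 > 0.91.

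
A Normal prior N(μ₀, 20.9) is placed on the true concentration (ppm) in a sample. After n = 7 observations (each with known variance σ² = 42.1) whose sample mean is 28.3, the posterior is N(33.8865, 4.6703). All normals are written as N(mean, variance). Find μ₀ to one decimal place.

The posterior mean is a precision-weighted average: μ_n = (τ₀μ₀ + τ_data·x̄)/(τ₀+τ_data), with τ₀=1/σ₀² and τ_data=n/σ².
Here τ₀ = 1/20.9 = 0.047847 and τ_data = 7/42.1 = 0.166271, so τ_n = 0.214118.
Rearranging for μ₀: μ₀ = (μ_n·τ_n − τ_data·x̄)/τ₀ = (33.8865·0.214118 − 0.166271·28.3) / 0.047847 = 2.550240/0.047847 ≈ 53.3.

μ₀ = 53.3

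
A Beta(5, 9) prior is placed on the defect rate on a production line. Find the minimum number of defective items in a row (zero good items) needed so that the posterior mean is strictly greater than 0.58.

k = 8

After k defective items and 0 good items the posterior is Beta(5+k, 9), with mean (5+k)/(5+9+k).
Set (5+k)/(14+k) > 0.58 and solve: k > (0.58·14 − 5)/(1 − 0.58) = 7.429.
The smallest integer exceeding 7.429 is 8.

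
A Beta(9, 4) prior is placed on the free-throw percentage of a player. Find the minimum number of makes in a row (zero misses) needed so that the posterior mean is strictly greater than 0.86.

After k makes and 0 misses the posterior is Beta(9+k, 4), with mean (9+k)/(9+4+k).
Set (9+k)/(13+k) > 0.86 and solve: k > (0.86·13 − 9)/(1 − 0.86) = 15.571.
The smallest integer exceeding 15.571 is 16.

k = 16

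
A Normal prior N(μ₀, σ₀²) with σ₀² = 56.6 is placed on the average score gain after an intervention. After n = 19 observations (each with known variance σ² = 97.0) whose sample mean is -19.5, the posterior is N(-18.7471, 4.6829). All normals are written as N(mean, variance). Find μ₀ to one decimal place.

μ₀ = -10.4

With known observation variance, the Normal–Normal posterior has precision τ_n = τ₀ + n/σ² and mean μ_n = (τ₀μ₀ + (n/σ²)x̄)/τ_n.
Here τ₀ = 1/56.6 = 0.017668 and τ_data = 19/97.0 = 0.195876, so τ_n = 0.213544.
Rearranging for μ₀: μ₀ = (μ_n·τ_n − τ_data·x̄)/τ₀ = (-18.7471·0.213544 − 0.195876·-19.5) / 0.017668 = -0.183749/0.017668 ≈ -10.4.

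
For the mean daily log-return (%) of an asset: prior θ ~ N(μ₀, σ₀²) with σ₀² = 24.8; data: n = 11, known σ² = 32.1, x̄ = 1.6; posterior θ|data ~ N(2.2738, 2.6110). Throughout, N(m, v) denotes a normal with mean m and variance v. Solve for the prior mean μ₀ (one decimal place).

μ₀ = 8.0

With known observation variance, the Normal–Normal posterior has precision τ_n = τ₀ + n/σ² and mean μ_n = (τ₀μ₀ + (n/σ²)x̄)/τ_n.
Here τ₀ = 1/24.8 = 0.040323 and τ_data = 11/32.1 = 0.342679, so τ_n = 0.383002.
Rearranging for μ₀: μ₀ = (μ_n·τ_n − τ_data·x̄)/τ₀ = (2.2738·0.383002 − 0.342679·1.6) / 0.040323 = 0.322584/0.040323 ≈ 8.0.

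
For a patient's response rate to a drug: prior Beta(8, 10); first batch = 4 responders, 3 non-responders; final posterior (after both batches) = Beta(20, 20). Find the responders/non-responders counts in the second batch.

Because Beta–binomial updating is additive in the counts, the combined data contributed (α_post−α_prior, β_post−β_prior) successes and failures.
Total across both batches: 20−8=12 responders, 20−10=10 non-responders.
Subtract the first batch: 12−4=8 responders and 10−3=7 non-responders.

8 responders and 7 non-responders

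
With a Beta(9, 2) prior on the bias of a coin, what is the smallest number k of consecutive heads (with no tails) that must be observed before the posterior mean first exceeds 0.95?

k = 30

After k heads and 0 tails the posterior is Beta(9+k, 2), with mean (9+k)/(9+2+k).
Set (9+k)/(11+k) > 0.95 and solve: k > (0.95·11 − 9)/(1 − 0.95) = 29.000.
The smallest integer exceeding 29.000 is 30, and checking k=30: (39)/(41) = 0.9512 > 0.95.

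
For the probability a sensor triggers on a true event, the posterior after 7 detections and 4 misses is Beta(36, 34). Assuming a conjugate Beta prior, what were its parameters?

Beta(29, 30)

Under Beta–binomial conjugacy the posterior parameters are (α+s, β+f).
Subtract the data counts: 36−7=29, 34−4=30.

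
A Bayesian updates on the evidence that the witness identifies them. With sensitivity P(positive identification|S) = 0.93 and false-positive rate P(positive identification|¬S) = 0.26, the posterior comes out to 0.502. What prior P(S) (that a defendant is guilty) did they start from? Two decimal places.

In odds form, posterior odds = prior odds × likelihood ratio, so prior odds = posterior odds ÷ LR.
Posterior odds = 0.502/(1−0.502) = 1.0080. LR = 0.93/0.26 = 3.5769.
Prior odds = 1.0080/3.5769 = 0.2818, so P(S) = 0.2818/(1+0.2818) ≈ 0.22.

P(S) = 0.22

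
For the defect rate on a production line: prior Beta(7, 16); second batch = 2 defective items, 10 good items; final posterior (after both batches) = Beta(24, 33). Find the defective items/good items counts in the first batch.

Sequential conjugate updates are equivalent to a single update on the pooled data, so total successes = posterior α − prior α and total failures = posterior β − prior β.
Total across both batches: 24−7=17 defective items, 33−16=17 good items.
Subtract the second batch: 17−2=15 defective items and 17−10=7 good items.

15 defective items and 7 good items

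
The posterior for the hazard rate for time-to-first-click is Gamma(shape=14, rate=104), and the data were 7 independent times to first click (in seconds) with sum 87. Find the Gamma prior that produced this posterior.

Gamma(shape=7, rate=17)

Gamma–exponential conjugacy: posterior shape = α + n, posterior rate = β + Σtᵢ.
So α = 14 − 7 = 7 and β = 104 − 87 = 17.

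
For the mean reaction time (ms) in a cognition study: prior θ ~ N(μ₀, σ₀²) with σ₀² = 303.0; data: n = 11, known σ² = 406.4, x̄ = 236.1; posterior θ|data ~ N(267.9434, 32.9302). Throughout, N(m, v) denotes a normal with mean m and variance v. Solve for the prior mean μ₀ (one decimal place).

μ₀ = 529.1

With known observation variance, the Normal–Normal posterior has precision τ_n = τ₀ + n/σ² and mean μ_n = (τ₀μ₀ + (n/σ²)x̄)/τ_n.
Here τ₀ = 1/303.0 = 0.003300 and τ_data = 11/406.4 = 0.027067, so τ_n = 0.030367.
Rearranging for μ₀: μ₀ = (μ_n·τ_n − τ_data·x̄)/τ₀ = (267.9434·0.030367 − 0.027067·236.1) / 0.003300 = 1.746119/0.003300 ≈ 529.1.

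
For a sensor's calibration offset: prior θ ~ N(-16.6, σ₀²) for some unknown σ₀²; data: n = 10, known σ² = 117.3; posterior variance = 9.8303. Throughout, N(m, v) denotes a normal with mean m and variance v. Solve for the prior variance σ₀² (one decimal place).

σ₀² = 60.7

Posterior precision equals prior precision plus data precision: 1/σ_n² = 1/σ₀² + n/σ².
So 1/σ₀² = 1/9.8303 − 10/117.3 = 0.101726 − 0.085251 = 0.016475.
Hence σ₀² = 1/0.016475 ≈ 60.7.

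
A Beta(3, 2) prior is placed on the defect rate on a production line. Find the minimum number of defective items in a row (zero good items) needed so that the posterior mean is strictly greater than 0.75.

After k defective items and 0 good items the posterior is Beta(3+k, 2), with mean (3+k)/(3+2+k).
Set (3+k)/(5+k) > 0.75 and solve: k > (0.75·5 − 3)/(1 − 0.75) = 3.000.
The smallest integer exceeding 3.000 is 4.

k = 4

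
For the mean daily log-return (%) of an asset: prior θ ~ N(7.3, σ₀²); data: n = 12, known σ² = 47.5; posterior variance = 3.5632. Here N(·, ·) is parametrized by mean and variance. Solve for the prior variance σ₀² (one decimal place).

For the Normal–Normal model with known σ², precisions add: τ_n = τ₀ + n/σ².
So 1/σ₀² = 1/3.5632 − 12/47.5 = 0.280647 − 0.252632 = 0.028015.
Hence σ₀² = 1/0.028015 ≈ 35.7.

σ₀² = 35.7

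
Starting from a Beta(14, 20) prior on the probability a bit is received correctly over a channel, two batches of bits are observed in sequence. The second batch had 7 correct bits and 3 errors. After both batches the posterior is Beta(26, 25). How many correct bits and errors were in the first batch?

5 correct bits and 2 errors

Sequential conjugate updates are equivalent to a single update on the pooled data, so total successes = posterior α − prior α and total failures = posterior β − prior β.
Total across both batches: 26−14=12 correct bits, 25−20=5 errors.
Subtract the second batch: 12−7=5 correct bits and 5−3=2 errors.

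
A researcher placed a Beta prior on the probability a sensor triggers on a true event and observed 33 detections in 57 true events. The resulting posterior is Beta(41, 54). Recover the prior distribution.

Under Beta–binomial conjugacy the posterior parameters are (α+s, β+f).
Subtract the data counts: 41−33=8, 54−24=30.

Beta(8, 30)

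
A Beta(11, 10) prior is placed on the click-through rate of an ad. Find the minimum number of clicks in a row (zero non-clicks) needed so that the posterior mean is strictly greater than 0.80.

k = 30

After k clicks and 0 non-clicks the posterior is Beta(11+k, 10), with mean (11+k)/(11+10+k).
Set (11+k)/(21+k) > 0.80 and solve: k > (0.80·21 − 11)/(1 − 0.80) = 29.000.
The smallest integer exceeding 29.000 is 30, and checking k=30: (41)/(51) = 0.8039 > 0.80.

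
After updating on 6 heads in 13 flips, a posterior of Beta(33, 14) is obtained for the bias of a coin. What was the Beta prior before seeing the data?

Beta(27, 7)

Beta is conjugate to the binomial likelihood: posterior = Beta(a+s, b+f).
So a = 33 − 6 = 27 and b = 14 − 7 = 7.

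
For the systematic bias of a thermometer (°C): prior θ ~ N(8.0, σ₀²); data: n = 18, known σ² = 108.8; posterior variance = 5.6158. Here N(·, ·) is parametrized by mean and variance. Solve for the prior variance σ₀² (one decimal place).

Posterior precision equals prior precision plus data precision: 1/σ_n² = 1/σ₀² + n/σ².
So 1/σ₀² = 1/5.6158 − 18/108.8 = 0.178069 − 0.165441 = 0.012628.
Hence σ₀² = 1/0.012628 ≈ 79.2.

σ₀² = 79.2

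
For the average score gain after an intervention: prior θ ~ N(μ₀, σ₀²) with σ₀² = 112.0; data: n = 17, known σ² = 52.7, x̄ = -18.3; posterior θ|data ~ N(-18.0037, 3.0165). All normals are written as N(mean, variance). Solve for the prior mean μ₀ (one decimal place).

The posterior mean is a precision-weighted average: μ_n = (τ₀μ₀ + τ_data·x̄)/(τ₀+τ_data), with τ₀=1/σ₀² and τ_data=n/σ².
Here τ₀ = 1/112.0 = 0.008929 and τ_data = 17/52.7 = 0.322581, so τ_n = 0.331510.
Rearranging for μ₀: μ₀ = (μ_n·τ_n − τ_data·x̄)/τ₀ = (-18.0037·0.331510 − 0.322581·-18.3) / 0.008929 = -0.065174/0.008929 ≈ -7.3.

μ₀ = -7.3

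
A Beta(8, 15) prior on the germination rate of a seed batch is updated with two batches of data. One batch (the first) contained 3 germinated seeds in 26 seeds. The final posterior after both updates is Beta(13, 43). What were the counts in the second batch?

Because Beta–binomial updating is additive in the counts, the combined data contributed (α_post−α_prior, β_post−β_prior) successes and failures.
Total across both batches: 13−8=5 germinated seeds, 43−15=28 non-germinating seeds.
Subtract the first batch: 5−3=2 germinated seeds and 28−23=5 non-germinating seeds.

2 germinated seeds and 5 non-germinating seeds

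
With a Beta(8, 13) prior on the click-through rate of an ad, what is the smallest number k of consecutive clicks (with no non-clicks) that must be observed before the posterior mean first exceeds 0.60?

After k clicks and 0 non-clicks the posterior is Beta(8+k, 13), with mean (8+k)/(8+13+k).
Set (8+k)/(21+k) > 0.60 and solve: k > (0.60·21 − 8)/(1 − 0.60) = 11.500.
The smallest integer exceeding 11.500 is 12.

k = 12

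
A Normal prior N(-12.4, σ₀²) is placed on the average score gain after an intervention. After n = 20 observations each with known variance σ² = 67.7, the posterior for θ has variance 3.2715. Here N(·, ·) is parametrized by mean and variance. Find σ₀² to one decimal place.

For the Normal–Normal model with known σ², precisions add: τ_n = τ₀ + n/σ².
So 1/σ₀² = 1/3.2715 − 20/67.7 = 0.305670 − 0.295421 = 0.010249.
Hence σ₀² = 1/0.010249 ≈ 97.6.

σ₀² = 97.6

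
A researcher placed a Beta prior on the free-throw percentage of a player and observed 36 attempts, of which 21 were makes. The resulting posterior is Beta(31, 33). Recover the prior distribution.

Beta(10, 18)

Under Beta–binomial conjugacy the posterior parameters are (a+s, b+f).
Subtract the data counts: 31−21=10, 33−15=18.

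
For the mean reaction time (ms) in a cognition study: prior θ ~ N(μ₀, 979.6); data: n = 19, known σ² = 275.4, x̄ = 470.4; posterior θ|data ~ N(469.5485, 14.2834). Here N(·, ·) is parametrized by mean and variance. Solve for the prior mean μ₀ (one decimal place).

μ₀ = 412.0

With known observation variance, the Normal–Normal posterior has precision τ_n = τ₀ + n/σ² and mean μ_n = (τ₀μ₀ + (n/σ²)x̄)/τ_n.
Here τ₀ = 1/979.6 = 0.001021 and τ_data = 19/275.4 = 0.068991, so τ_n = 0.070012.
Rearranging for μ₀: μ₀ = (μ_n·τ_n − τ_data·x̄)/τ₀ = (469.5485·0.070012 − 0.068991·470.4) / 0.001021 = 0.420663/0.001021 ≈ 412.0.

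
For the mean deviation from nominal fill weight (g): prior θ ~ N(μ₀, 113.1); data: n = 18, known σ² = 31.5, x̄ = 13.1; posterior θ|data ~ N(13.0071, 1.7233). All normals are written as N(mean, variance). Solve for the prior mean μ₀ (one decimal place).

With known observation variance, the Normal–Normal posterior has precision τ_n = τ₀ + n/σ² and mean μ_n = (τ₀μ₀ + (n/σ²)x̄)/τ_n.
Here τ₀ = 1/113.1 = 0.008842 and τ_data = 18/31.5 = 0.571429, so τ_n = 0.580271.
Rearranging for μ₀: μ₀ = (μ_n·τ_n − τ_data·x̄)/τ₀ = (13.0071·0.580271 − 0.571429·13.1) / 0.008842 = 0.061923/0.008842 ≈ 7.0.

μ₀ = 7.0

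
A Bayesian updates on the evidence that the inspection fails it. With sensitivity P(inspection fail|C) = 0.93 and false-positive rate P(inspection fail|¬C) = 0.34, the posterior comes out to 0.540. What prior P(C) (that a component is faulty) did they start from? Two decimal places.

Bayes' rule in odds form gives O(C|E) = O(C)·[P(E|C)/P(E|¬C)], hence O(C) = O(C|E)/LR.
Posterior odds = 0.540/(1−0.540) = 1.1739. LR = 0.93/0.34 = 2.7353.
Prior odds = 1.1739/2.7353 = 0.4292, so P(C) = 0.4292/(1+0.4292) ≈ 0.30.

P(C) = 0.30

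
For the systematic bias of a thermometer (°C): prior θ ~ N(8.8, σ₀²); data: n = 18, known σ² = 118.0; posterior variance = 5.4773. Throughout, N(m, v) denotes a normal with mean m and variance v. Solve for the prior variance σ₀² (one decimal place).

σ₀² = 33.3

Posterior precision equals prior precision plus data precision: 1/σ_n² = 1/σ₀² + n/σ².
So 1/σ₀² = 1/5.4773 − 18/118.0 = 0.182572 − 0.152542 = 0.030030.
Hence σ₀² = 1/0.030030 ≈ 33.3.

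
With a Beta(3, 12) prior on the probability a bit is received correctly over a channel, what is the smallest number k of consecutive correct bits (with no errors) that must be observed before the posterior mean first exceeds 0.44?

After k correct bits and 0 errors the posterior is Beta(3+k, 12), with mean (3+k)/(3+12+k).
Set (3+k)/(15+k) > 0.44 and solve: k > (0.44·15 − 3)/(1 − 0.44) = 6.429.
The smallest integer exceeding 6.429 is 7.

k = 7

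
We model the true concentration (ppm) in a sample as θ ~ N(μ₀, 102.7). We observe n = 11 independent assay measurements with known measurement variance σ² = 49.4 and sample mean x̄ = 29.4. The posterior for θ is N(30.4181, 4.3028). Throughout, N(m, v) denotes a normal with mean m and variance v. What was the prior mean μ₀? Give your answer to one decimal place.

μ₀ = 53.7

The posterior mean is a precision-weighted average: μ_n = (τ₀μ₀ + τ_data·x̄)/(τ₀+τ_data), with τ₀=1/σ₀² and τ_data=n/σ².
Here τ₀ = 1/102.7 = 0.009737 and τ_data = 11/49.4 = 0.222672, so τ_n = 0.232409.
Rearranging for μ₀: μ₀ = (μ_n·τ_n − τ_data·x̄)/τ₀ = (30.4181·0.232409 − 0.222672·29.4) / 0.009737 = 0.522883/0.009737 ≈ 53.7.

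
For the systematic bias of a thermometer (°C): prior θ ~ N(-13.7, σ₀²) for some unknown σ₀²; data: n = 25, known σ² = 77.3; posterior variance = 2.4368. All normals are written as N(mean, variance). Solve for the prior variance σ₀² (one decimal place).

σ₀² = 11.5

For the Normal–Normal model with known σ², precisions add: τ_n = τ₀ + n/σ².
So 1/σ₀² = 1/2.4368 − 25/77.3 = 0.410374 − 0.323415 = 0.086959.
Hence σ₀² = 1/0.086959 ≈ 11.5.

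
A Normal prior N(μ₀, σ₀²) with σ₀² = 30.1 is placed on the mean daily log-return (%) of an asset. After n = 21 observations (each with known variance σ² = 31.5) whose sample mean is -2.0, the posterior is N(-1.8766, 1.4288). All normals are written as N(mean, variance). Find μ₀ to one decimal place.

The posterior mean is a precision-weighted average: μ_n = (τ₀μ₀ + τ_data·x̄)/(τ₀+τ_data), with τ₀=1/σ₀² and τ_data=n/σ².
Here τ₀ = 1/30.1 = 0.033223 and τ_data = 21/31.5 = 0.666667, so τ_n = 0.699890.
Rearranging for μ₀: μ₀ = (μ_n·τ_n − τ_data·x̄)/τ₀ = (-1.8766·0.699890 − 0.666667·-2.0) / 0.033223 = 0.019920/0.033223 ≈ 0.6.

μ₀ = 0.6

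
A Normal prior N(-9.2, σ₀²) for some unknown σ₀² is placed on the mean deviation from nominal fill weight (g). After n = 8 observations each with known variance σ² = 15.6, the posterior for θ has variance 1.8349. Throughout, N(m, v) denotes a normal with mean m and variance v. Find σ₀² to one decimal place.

σ₀² = 31.1

Posterior precision equals prior precision plus data precision: 1/σ_n² = 1/σ₀² + n/σ².
So 1/σ₀² = 1/1.8349 − 8/15.6 = 0.544989 − 0.512821 = 0.032168.
Hence σ₀² = 1/0.032168 ≈ 31.1.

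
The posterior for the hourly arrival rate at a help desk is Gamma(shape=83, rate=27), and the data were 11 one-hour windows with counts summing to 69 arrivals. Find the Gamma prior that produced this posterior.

Gamma(shape=14, rate=16)

Gamma–Poisson conjugacy: posterior shape = α + Σxᵢ, posterior rate = β + n.
So α = 83 − 69 = 14 and β = 27 − 11 = 16.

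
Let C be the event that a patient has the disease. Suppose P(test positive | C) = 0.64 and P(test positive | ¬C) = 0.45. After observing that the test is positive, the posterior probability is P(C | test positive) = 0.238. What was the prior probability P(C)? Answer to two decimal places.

In odds form, posterior odds = prior odds × likelihood ratio, so prior odds = posterior odds ÷ LR.
Posterior odds = 0.238/(1−0.238) = 0.3123. LR = 0.64/0.45 = 1.4222.
Prior odds = 0.3123/1.4222 = 0.2196, so P(C) = 0.2196/(1+0.2196) ≈ 0.18.

P(C) = 0.18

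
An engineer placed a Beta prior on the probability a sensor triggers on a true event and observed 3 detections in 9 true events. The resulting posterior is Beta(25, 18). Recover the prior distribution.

Under Beta–binomial conjugacy the posterior parameters are (a+s, b+f).
So a = 25 − 3 = 22 and b = 18 − 6 = 12.

Beta(22, 12)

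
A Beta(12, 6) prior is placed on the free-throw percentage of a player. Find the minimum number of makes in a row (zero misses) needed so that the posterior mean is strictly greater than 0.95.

After k makes and 0 misses the posterior is Beta(12+k, 6), with mean (12+k)/(12+6+k).
Set (12+k)/(18+k) > 0.95 and solve: k > (0.95·18 − 12)/(1 − 0.95) = 102.000.
The smallest integer exceeding 102.000 is 103.

k = 103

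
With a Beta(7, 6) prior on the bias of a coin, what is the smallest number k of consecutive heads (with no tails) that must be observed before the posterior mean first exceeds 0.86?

k = 30

After k heads and 0 tails the posterior is Beta(7+k, 6), with mean (7+k)/(7+6+k).
Set (7+k)/(13+k) > 0.86 and solve: k > (0.86·13 − 7)/(1 − 0.86) = 29.857.
The smallest integer exceeding 29.857 is 30.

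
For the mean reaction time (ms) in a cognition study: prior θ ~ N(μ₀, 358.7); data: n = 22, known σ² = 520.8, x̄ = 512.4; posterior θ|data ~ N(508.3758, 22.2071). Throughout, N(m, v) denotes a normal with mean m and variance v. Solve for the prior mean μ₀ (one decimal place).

The posterior mean is a precision-weighted average: μ_n = (τ₀μ₀ + τ_data·x̄)/(τ₀+τ_data), with τ₀=1/σ₀² and τ_data=n/σ².
Here τ₀ = 1/358.7 = 0.002788 and τ_data = 22/520.8 = 0.042243, so τ_n = 0.045031.
Rearranging for μ₀: μ₀ = (μ_n·τ_n − τ_data·x̄)/τ₀ = (508.3758·0.045031 − 0.042243·512.4) / 0.002788 = 1.247357/0.002788 ≈ 447.4.

μ₀ = 447.4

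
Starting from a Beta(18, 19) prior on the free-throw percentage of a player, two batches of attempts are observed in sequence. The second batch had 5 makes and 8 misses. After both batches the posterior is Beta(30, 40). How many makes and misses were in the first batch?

Sequential conjugate updates are equivalent to a single update on the pooled data, so total successes = posterior α − prior α and total failures = posterior β − prior β.
Total across both batches: 30−18=12 makes, 40−19=21 misses.
Subtract the second batch: 12−5=7 makes and 21−8=13 misses.

7 makes and 13 misses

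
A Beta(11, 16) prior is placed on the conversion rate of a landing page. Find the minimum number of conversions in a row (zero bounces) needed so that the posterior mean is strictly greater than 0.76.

After k conversions and 0 bounces the posterior is Beta(11+k, 16), with mean (11+k)/(11+16+k).
Set (11+k)/(27+k) > 0.76 and solve: k > (0.76·27 − 11)/(1 − 0.76) = 39.667.
The smallest integer exceeding 39.667 is 40.

k = 40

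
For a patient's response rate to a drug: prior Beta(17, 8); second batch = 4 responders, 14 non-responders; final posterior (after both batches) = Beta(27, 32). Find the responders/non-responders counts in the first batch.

Sequential conjugate updates are equivalent to a single update on the pooled data, so total successes = posterior α − prior α and total failures = posterior β − prior β.
Total across both batches: 27−17=10 responders, 32−8=24 non-responders.
Subtract the second batch: 10−4=6 responders and 24−14=10 non-responders.

6 responders and 10 non-responders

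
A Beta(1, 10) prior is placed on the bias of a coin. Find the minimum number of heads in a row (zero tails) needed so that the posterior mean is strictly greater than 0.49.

After k heads and 0 tails the posterior is Beta(1+k, 10), with mean (1+k)/(1+10+k).
Set (1+k)/(11+k) > 0.49 and solve: k > (0.49·11 − 1)/(1 − 0.49) = 8.608.
The smallest integer exceeding 8.608 is 9.

k = 9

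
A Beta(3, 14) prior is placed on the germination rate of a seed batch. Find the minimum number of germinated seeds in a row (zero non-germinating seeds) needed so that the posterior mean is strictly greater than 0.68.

After k germinated seeds and 0 non-germinating seeds the posterior is Beta(3+k, 14), with mean (3+k)/(3+14+k).
Set (3+k)/(17+k) > 0.68 and solve: k > (0.68·17 − 3)/(1 − 0.68) = 26.750.
The smallest integer exceeding 26.750 is 27, and checking k=27: (30)/(44) = 0.6818 > 0.68.

k = 27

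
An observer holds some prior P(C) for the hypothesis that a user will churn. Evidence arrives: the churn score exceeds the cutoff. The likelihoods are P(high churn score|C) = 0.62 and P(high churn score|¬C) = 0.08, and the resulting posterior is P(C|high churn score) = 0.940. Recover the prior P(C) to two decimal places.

Bayes' rule in odds form gives O(C|E) = O(C)·[P(E|C)/P(E|¬C)], hence O(C) = O(C|E)/LR.
Posterior odds = 0.940/(1−0.940) = 15.6667. LR = 0.62/0.08 = 7.7500.
Prior odds = 15.6667/7.7500 = 2.0215, so P(C) = 2.0215/(1+2.0215) ≈ 0.67.

P(C) = 0.67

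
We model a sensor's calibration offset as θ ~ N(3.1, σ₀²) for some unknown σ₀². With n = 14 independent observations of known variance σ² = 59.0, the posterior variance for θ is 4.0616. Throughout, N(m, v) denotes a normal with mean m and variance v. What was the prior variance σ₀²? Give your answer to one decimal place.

For the Normal–Normal model with known σ², precisions add: τ_n = τ₀ + n/σ².
So 1/σ₀² = 1/4.0616 − 14/59.0 = 0.246208 − 0.237288 = 0.008920.
Hence σ₀² = 1/0.008920 ≈ 112.1.

σ₀² = 112.1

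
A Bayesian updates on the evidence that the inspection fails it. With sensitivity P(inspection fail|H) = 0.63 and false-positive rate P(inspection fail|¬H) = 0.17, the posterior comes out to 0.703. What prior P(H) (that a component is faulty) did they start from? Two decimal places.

Bayes' rule in odds form gives O(H|E) = O(H)·[P(E|H)/P(E|¬H)], hence O(H) = O(H|E)/LR.
Posterior odds = 0.703/(1−0.703) = 2.3670. LR = 0.63/0.17 = 3.7059.
Prior odds = 2.3670/3.7059 = 0.6387, so P(H) = 0.6387/(1+0.6387) ≈ 0.39.

P(H) = 0.39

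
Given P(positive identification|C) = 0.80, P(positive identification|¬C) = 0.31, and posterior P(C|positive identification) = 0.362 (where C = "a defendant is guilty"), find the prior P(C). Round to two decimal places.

P(C) = 0.18

Bayes' rule in odds form gives O(C|E) = O(C)·[P(E|C)/P(E|¬C)], hence O(C) = O(C|E)/LR.
Posterior odds = 0.362/(1−0.362) = 0.5674. LR = 0.80/0.31 = 2.5806.
Prior odds = 0.5674/2.5806 = 0.2199, so P(C) = 0.2199/(1+0.2199) ≈ 0.18.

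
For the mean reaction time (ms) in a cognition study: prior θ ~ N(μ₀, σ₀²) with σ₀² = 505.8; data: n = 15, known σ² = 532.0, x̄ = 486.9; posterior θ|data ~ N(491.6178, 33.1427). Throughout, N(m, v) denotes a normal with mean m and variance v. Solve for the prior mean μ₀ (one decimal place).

μ₀ = 558.9

The posterior mean is a precision-weighted average: μ_n = (τ₀μ₀ + τ_data·x̄)/(τ₀+τ_data), with τ₀=1/σ₀² and τ_data=n/σ².
Here τ₀ = 1/505.8 = 0.001977 and τ_data = 15/532.0 = 0.028195, so τ_n = 0.030172.
Rearranging for μ₀: μ₀ = (μ_n·τ_n − τ_data·x̄)/τ₀ = (491.6178·0.030172 − 0.028195·486.9) / 0.001977 = 1.104947/0.001977 ≈ 558.9.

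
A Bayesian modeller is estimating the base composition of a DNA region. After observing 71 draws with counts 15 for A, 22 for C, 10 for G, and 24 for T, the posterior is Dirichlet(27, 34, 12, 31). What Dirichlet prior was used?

For a Dirichlet(α) prior with multinomial counts c, the posterior is Dirichlet(α + c) componentwise.
Subtract each count from the matching posterior parameter: 27−15=12, 34−22=12, 12−10=2, 31−24=7.

Dirichlet(12, 12, 2, 7)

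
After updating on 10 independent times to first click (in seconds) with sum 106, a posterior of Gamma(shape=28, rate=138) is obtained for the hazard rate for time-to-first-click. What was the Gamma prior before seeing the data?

Gamma–exponential conjugacy: posterior shape = α + n, posterior rate = β + Σtᵢ.
So α = 28 − 10 = 18 and β = 138 − 106 = 32.

Gamma(shape=18, rate=32)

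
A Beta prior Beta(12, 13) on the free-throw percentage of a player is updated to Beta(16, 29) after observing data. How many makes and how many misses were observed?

Under Beta–binomial conjugacy the posterior parameters are (a+s, b+f).
Match parameters: s=16−12=4, f=29−13=16.

4 makes and 16 misses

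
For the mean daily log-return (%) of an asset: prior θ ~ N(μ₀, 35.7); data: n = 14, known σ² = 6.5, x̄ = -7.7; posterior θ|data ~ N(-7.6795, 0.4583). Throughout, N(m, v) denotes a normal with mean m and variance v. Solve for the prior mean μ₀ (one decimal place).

μ₀ = -6.1

With known observation variance, the Normal–Normal posterior has precision τ_n = τ₀ + n/σ² and mean μ_n = (τ₀μ₀ + (n/σ²)x̄)/τ_n.
Here τ₀ = 1/35.7 = 0.028011 and τ_data = 14/6.5 = 2.153846, so τ_n = 2.181857.
Rearranging for μ₀: μ₀ = (μ_n·τ_n − τ_data·x̄)/τ₀ = (-7.6795·2.181857 − 2.153846·-7.7) / 0.028011 = -0.170957/0.028011 ≈ -6.1.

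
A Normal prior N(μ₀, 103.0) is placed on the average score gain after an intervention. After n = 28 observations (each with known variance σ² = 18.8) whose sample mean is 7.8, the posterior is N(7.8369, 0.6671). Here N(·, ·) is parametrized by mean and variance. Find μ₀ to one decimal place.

The posterior mean is a precision-weighted average: μ_n = (τ₀μ₀ + τ_data·x̄)/(τ₀+τ_data), with τ₀=1/σ₀² and τ_data=n/σ².
Here τ₀ = 1/103.0 = 0.009709 and τ_data = 28/18.8 = 1.489362, so τ_n = 1.499071.
Rearranging for μ₀: μ₀ = (μ_n·τ_n − τ_data·x̄)/τ₀ = (7.8369·1.499071 − 1.489362·7.8) / 0.009709 = 0.131046/0.009709 ≈ 13.5.

μ₀ = 13.5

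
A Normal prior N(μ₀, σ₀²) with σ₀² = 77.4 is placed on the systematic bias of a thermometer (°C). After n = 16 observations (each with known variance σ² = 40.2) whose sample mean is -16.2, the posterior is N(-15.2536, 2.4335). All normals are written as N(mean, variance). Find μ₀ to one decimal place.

μ₀ = 13.9

With known observation variance, the Normal–Normal posterior has precision τ_n = τ₀ + n/σ² and mean μ_n = (τ₀μ₀ + (n/σ²)x̄)/τ_n.
Here τ₀ = 1/77.4 = 0.012920 and τ_data = 16/40.2 = 0.398010, so τ_n = 0.410930.
Rearranging for μ₀: μ₀ = (μ_n·τ_n − τ_data·x̄)/τ₀ = (-15.2536·0.410930 − 0.398010·-16.2) / 0.012920 = 0.179600/0.012920 ≈ 13.9.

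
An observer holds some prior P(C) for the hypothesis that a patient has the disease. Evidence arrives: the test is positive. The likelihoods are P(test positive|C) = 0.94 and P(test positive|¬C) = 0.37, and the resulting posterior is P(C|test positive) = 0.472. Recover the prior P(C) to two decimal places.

Bayes' rule in odds form gives O(C|E) = O(C)·[P(E|C)/P(E|¬C)], hence O(C) = O(C|E)/LR.
Posterior odds = 0.472/(1−0.472) = 0.8939. LR = 0.94/0.37 = 2.5405.
Prior odds = 0.8939/2.5405 = 0.3519, so P(C) = 0.3519/(1+0.3519) ≈ 0.26.

P(C) = 0.26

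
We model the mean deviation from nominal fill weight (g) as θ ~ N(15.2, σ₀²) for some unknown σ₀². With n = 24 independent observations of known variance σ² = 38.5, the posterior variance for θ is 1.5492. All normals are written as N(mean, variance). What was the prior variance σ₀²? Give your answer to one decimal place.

Posterior precision equals prior precision plus data precision: 1/σ_n² = 1/σ₀² + n/σ².
So 1/σ₀² = 1/1.5492 − 24/38.5 = 0.645494 − 0.623377 = 0.022117.
Hence σ₀² = 1/0.022117 ≈ 45.2.

σ₀² = 45.2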